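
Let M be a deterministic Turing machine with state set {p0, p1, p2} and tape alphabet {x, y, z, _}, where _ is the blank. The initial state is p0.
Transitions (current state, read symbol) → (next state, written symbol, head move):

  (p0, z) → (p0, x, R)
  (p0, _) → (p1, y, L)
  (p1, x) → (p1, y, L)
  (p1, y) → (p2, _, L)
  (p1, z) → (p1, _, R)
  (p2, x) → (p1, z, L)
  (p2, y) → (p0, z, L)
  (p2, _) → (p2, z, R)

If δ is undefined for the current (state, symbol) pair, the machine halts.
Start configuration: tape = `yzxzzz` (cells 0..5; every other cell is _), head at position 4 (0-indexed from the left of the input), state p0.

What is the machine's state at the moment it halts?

p0

p0 | yzxz[z]z_   read z → write x, move R, go to p0
p0 | yzxzx[z]_   read z → write x, move R, go to p0
p0 | yzxzxx[_]   read _ → write y, move L, go to p1
p1 | yzxzx[x]y   read x → write y, move L, go to p1
p1 | yzxz[x]yy   read x → write y, move L, go to p1
p1 | yzx[z]yyy   read z → write _, move R, go to p1
p1 | yzx_[y]yy   read y → write _, move L, go to p2
p2 | yzx[_]_yy   read _ → write z, move R, go to p2
p2 | yzxz[_]yy   read _ → write z, move R, go to p2
p2 | yzxzz[y]y   read y → write z, move L, go to p0
p0 | yzxz[z]zy   read z → write x, move R, go to p0
p0 | yzxzx[z]y   read z → write x, move R, go to p0
p0 | yzxzxx[y]
No transition is defined for (p0, y); M halts in state p0.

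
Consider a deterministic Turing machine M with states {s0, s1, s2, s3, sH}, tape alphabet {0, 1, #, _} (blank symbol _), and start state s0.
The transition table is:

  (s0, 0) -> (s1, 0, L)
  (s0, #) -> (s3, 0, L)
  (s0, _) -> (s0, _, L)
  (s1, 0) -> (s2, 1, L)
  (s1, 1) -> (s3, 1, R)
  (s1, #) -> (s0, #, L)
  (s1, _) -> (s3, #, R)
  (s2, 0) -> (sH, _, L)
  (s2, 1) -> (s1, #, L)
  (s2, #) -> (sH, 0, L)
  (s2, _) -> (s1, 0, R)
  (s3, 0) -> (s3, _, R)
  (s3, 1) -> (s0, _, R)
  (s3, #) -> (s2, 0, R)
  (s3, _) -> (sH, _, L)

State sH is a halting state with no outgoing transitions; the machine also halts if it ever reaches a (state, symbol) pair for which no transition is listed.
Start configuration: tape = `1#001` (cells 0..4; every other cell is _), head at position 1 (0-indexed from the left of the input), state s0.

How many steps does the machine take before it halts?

state=s0 head=1 tape=__1[#]001_   (s0,#)→(s3,0,L)
state=s3 head=0 tape=__[1]0001_   (s3,1)→(s0,_,R)
state=s0 head=1 tape=___[0]001_   (s0,0)→(s1,0,L)
state=s1 head=0 tape=__[_]0001_   (s1,_)→(s3,#,R)
state=s3 head=1 tape=__#[0]001_   (s3,0)→(s3,_,R)
state=s3 head=2 tape=__#_[0]01_   (s3,0)→(s3,_,R)
state=s3 head=3 tape=__#__[0]1_   (s3,0)→(s3,_,R)
state=s3 head=4 tape=__#___[1]_   (s3,1)→(s0,_,R)
state=s0 head=5 tape=__#____[_]   (s0,_)→(s0,_,L)
state=s0 head=4 tape=__#___[_]_   (s0,_)→(s0,_,L)
state=s0 head=3 tape=__#__[_]__   (s0,_)→(s0,_,L)
state=s0 head=2 tape=__#_[_]___   (s0,_)→(s0,_,L)
state=s0 head=1 tape=__#[_]____   (s0,_)→(s0,_,L)
state=s0 head=0 tape=__[#]_____   (s0,#)→(s3,0,L)
state=s3 head=-1 tape=_[_]0_____   (s3,_)→(sH,_,L)
state=sH head=-2 tape=[_]_0_____
M halts after 15 transitions.

15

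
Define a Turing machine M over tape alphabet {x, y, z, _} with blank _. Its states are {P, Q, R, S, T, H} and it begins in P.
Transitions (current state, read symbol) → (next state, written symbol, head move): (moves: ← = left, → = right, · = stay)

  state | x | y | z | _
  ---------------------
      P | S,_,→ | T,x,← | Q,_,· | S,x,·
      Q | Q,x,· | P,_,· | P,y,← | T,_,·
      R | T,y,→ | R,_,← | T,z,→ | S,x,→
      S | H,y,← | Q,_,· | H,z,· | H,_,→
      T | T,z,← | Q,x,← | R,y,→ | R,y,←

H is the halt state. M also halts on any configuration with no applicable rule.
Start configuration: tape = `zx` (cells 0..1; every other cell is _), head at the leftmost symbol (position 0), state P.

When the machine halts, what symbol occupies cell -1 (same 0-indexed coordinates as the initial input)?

y

P | __[z]x   read z → write _, move ·, go to Q
Q | __[_]x   read _ → write _, move ·, go to T
T | __[_]x   read _ → write y, move ←, go to R
R | _[_]yx   read _ → write x, move →, go to S
S | _x[y]x   read y → write _, move ·, go to Q
Q | _x[_]x   read _ → write _, move ·, go to T
T | _x[_]x   read _ → write y, move ←, go to R
R | _[x]yx   read x → write y, move →, go to T
T | _y[y]x   read y → write x, move ←, go to Q
Q | _[y]xx   read y → write _, move ·, go to P
P | _[_]xx   read _ → write x, move ·, go to S
S | _[x]xx   read x → write y, move ←, go to H
H | [_]yxx
Cell -1 holds y when M halts.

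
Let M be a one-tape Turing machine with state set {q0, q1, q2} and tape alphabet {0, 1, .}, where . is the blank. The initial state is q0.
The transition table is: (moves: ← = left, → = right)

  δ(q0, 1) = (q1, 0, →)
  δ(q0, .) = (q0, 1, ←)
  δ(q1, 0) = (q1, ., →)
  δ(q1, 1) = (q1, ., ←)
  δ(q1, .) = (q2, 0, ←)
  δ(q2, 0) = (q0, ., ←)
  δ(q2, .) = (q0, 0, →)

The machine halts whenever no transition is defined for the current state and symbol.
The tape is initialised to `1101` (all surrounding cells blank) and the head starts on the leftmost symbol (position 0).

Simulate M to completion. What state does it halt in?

state=q0 head=0 tape=[1]101   (q0,1)→(q1,0,→)
state=q1 head=1 tape=0[1]01   (q1,1)→(q1,.,←)
state=q1 head=0 tape=[0].01   (q1,0)→(q1,.,→)
state=q1 head=1 tape=.[.]01   (q1,.)→(q2,0,←)
state=q2 head=0 tape=[.]001   (q2,.)→(q0,0,→)
state=q0 head=1 tape=0[0]01
No transition is defined for (q0, 0); M halts in state q0.

q0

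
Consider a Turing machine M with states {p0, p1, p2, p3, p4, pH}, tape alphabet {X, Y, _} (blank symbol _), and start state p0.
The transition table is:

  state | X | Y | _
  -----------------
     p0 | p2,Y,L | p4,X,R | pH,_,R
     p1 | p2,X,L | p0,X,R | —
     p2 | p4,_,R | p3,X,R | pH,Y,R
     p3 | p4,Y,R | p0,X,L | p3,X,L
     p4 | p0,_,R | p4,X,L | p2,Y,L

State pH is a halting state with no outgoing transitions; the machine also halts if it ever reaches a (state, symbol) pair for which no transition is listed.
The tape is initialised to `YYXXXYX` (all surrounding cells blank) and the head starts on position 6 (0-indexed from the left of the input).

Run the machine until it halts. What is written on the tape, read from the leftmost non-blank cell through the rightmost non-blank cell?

YYXXXXXX

p0 | _YYXXXY[X]   read X → write Y, move L, go to p2
p2 | _YYXXX[Y]Y   read Y → write X, move R, go to p3
p3 | _YYXXXX[Y]   read Y → write X, move L, go to p0
p0 | _YYXXX[X]X   read X → write Y, move L, go to p2
p2 | _YYXX[X]YX   read X → write _, move R, go to p4
p4 | _YYXX_[Y]X   read Y → write X, move L, go to p4
p4 | _YYXX[_]XX   read _ → write Y, move L, go to p2
p2 | _YYX[X]YXX   read X → write _, move R, go to p4
p4 | _YYX_[Y]XX   read Y → write X, move L, go to p4
p4 | _YYX[_]XXX   read _ → write Y, move L, go to p2
p2 | _YY[X]YXXX   read X → write _, move R, go to p4
p4 | _YY_[Y]XXX   read Y → write X, move L, go to p4
p4 | _YY[_]XXXX   read _ → write Y, move L, go to p2
p2 | _Y[Y]YXXXX   read Y → write X, move R, go to p3
p3 | _YX[Y]XXXX   read Y → write X, move L, go to p0
p0 | _Y[X]XXXXX   read X → write Y, move L, go to p2
p2 | _[Y]YXXXXX   read Y → write X, move R, go to p3
p3 | _X[Y]XXXXX   read Y → write X, move L, go to p0
p0 | _[X]XXXXXX   read X → write Y, move L, go to p2
p2 | [_]YXXXXXX   read _ → write Y, move R, go to pH
pH | Y[Y]XXXXXX
The non-blank tape span at halt is YYXXXXXX.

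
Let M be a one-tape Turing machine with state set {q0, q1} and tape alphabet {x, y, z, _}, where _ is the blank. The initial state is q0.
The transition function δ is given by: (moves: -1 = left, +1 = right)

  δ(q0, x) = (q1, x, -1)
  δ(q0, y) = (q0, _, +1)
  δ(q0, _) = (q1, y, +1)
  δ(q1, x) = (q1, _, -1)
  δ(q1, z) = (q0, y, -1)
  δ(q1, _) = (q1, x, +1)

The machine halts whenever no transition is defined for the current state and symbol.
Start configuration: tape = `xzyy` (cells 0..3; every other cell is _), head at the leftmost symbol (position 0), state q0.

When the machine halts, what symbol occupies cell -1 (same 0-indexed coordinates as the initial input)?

state=q0 head=0 tape=____[x]zyy   (q0,x)→(q1,x,-1)
state=q1 head=-1 tape=___[_]xzyy   (q1,_)→(q1,x,+1)
state=q1 head=0 tape=___x[x]zyy   (q1,x)→(q1,_,-1)
state=q1 head=-1 tape=___[x]_zyy   (q1,x)→(q1,_,-1)
state=q1 head=-2 tape=__[_]__zyy   (q1,_)→(q1,x,+1)
state=q1 head=-1 tape=__x[_]_zyy   (q1,_)→(q1,x,+1)
state=q1 head=0 tape=__xx[_]zyy   (q1,_)→(q1,x,+1)
state=q1 head=1 tape=__xxx[z]yy   (q1,z)→(q0,y,-1)
state=q0 head=0 tape=__xx[x]yyy   (q0,x)→(q1,x,-1)
state=q1 head=-1 tape=__x[x]xyyy   (q1,x)→(q1,_,-1)
state=q1 head=-2 tape=__[x]_xyyy   (q1,x)→(q1,_,-1)
state=q1 head=-3 tape=_[_]__xyyy   (q1,_)→(q1,x,+1)
state=q1 head=-2 tape=_x[_]_xyyy   (q1,_)→(q1,x,+1)
state=q1 head=-1 tape=_xx[_]xyyy   (q1,_)→(q1,x,+1)
state=q1 head=0 tape=_xxx[x]yyy   (q1,x)→(q1,_,-1)
state=q1 head=-1 tape=_xx[x]_yyy   (q1,x)→(q1,_,-1)
state=q1 head=-2 tape=_x[x]__yyy   (q1,x)→(q1,_,-1)
state=q1 head=-3 tape=_[x]___yyy   (q1,x)→(q1,_,-1)
state=q1 head=-4 tape=[_]____yyy   (q1,_)→(q1,x,+1)
state=q1 head=-3 tape=x[_]___yyy   (q1,_)→(q1,x,+1)
state=q1 head=-2 tape=xx[_]__yyy   (q1,_)→(q1,x,+1)
state=q1 head=-1 tape=xxx[_]_yyy   (q1,_)→(q1,x,+1)
state=q1 head=0 tape=xxxx[_]yyy   (q1,_)→(q1,x,+1)
state=q1 head=1 tape=xxxxx[y]yy
Cell -1 holds x when M halts.

x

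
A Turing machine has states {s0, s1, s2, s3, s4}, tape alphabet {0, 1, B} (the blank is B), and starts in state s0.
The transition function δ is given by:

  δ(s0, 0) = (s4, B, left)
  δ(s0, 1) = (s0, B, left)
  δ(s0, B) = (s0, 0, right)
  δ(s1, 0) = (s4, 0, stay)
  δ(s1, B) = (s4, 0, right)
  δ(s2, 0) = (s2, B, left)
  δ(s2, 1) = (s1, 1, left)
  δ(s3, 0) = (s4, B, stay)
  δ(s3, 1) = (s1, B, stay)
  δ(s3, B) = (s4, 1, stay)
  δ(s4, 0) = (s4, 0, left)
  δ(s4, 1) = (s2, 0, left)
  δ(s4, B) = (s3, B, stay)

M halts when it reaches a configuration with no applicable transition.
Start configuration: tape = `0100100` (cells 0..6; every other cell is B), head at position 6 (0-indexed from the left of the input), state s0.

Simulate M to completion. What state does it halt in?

s2

s0 | BB010010[0]   read 0 → write B, move left, go to s4
s4 | BB01001[0]B   read 0 → write 0, move left, go to s4
s4 | BB0100[1]0B   read 1 → write 0, move left, go to s2
s2 | BB010[0]00B   read 0 → write B, move left, go to s2
s2 | BB01[0]B00B   read 0 → write B, move left, go to s2
s2 | BB0[1]BB00B   read 1 → write 1, move left, go to s1
s1 | BB[0]1BB00B   read 0 → write 0, move stay, go to s4
s4 | BB[0]1BB00B   read 0 → write 0, move left, go to s4
s4 | B[B]01BB00B   read B → write B, move stay, go to s3
s3 | B[B]01BB00B   read B → write 1, move stay, go to s4
s4 | B[1]01BB00B   read 1 → write 0, move left, go to s2
s2 | [B]001BB00B
No transition is defined for (s2, B); M halts in state s2.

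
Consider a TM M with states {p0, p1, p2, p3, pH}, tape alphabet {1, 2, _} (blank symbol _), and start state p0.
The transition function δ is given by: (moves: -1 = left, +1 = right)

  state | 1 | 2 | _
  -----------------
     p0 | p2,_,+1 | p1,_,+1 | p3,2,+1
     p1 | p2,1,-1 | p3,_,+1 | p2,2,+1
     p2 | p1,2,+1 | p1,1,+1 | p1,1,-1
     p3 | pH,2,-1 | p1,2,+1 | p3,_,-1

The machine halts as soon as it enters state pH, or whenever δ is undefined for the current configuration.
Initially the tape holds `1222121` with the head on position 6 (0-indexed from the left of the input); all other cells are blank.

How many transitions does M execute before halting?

8

state=p0 head=6 tape=122212[1]___   (p0,1)→(p2,_,+1)
state=p2 head=7 tape=122212_[_]__   (p2,_)→(p1,1,-1)
state=p1 head=6 tape=122212[_]1__   (p1,_)→(p2,2,+1)
state=p2 head=7 tape=1222122[1]__   (p2,1)→(p1,2,+1)
state=p1 head=8 tape=12221222[_]_   (p1,_)→(p2,2,+1)
state=p2 head=9 tape=122212222[_]   (p2,_)→(p1,1,-1)
state=p1 head=8 tape=12221222[2]1   (p1,2)→(p3,_,+1)
state=p3 head=9 tape=12221222_[1]   (p3,1)→(pH,2,-1)
state=pH head=8 tape=12221222[_]2
M halts after 8 transitions.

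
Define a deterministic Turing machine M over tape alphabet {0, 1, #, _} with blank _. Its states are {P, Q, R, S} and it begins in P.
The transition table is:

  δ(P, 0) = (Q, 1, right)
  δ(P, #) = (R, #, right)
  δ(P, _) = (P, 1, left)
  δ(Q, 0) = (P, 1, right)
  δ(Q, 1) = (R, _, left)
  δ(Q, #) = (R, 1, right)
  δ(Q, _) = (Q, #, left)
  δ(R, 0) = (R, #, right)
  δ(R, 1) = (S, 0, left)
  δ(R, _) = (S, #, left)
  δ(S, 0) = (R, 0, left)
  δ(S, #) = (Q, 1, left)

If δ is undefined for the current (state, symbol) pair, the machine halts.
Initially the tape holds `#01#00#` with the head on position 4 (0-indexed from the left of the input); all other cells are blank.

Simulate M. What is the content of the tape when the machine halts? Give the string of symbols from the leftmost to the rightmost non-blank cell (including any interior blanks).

P | #01#[0]0#_   read 0 → write 1, move right, go to Q
Q | #01#1[0]#_   read 0 → write 1, move right, go to P
P | #01#11[#]_   read # → write #, move right, go to R
R | #01#11#[_]   read _ → write #, move left, go to S
S | #01#11[#]#   read # → write 1, move left, go to Q
Q | #01#1[1]1#   read 1 → write _, move left, go to R
R | #01#[1]_1#   read 1 → write 0, move left, go to S
S | #01[#]0_1#   read # → write 1, move left, go to Q
Q | #0[1]10_1#   read 1 → write _, move left, go to R
R | #[0]_10_1#   read 0 → write #, move right, go to R
R | ##[_]10_1#   read _ → write #, move left, go to S
S | #[#]#10_1#   read # → write 1, move left, go to Q
Q | [#]1#10_1#   read # → write 1, move right, go to R
R | 1[1]#10_1#   read 1 → write 0, move left, go to S
S | [1]0#10_1#
The non-blank tape span at halt is 10#10_1#.

10#10_1#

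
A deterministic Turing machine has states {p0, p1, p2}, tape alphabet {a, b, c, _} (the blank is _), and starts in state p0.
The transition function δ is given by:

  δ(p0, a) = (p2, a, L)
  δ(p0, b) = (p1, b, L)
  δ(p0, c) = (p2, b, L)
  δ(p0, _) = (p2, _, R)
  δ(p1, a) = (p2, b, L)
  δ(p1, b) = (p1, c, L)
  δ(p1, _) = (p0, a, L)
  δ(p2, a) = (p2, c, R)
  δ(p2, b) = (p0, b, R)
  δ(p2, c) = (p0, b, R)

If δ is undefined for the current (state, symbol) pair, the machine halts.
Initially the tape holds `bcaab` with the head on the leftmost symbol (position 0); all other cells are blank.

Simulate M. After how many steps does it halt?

9

state=p0 head=0 tape=__[b]caab   (p0,b)→(p1,b,L)
state=p1 head=-1 tape=_[_]bcaab   (p1,_)→(p0,a,L)
state=p0 head=-2 tape=[_]abcaab   (p0,_)→(p2,_,R)
state=p2 head=-1 tape=_[a]bcaab   (p2,a)→(p2,c,R)
state=p2 head=0 tape=_c[b]caab   (p2,b)→(p0,b,R)
state=p0 head=1 tape=_cb[c]aab   (p0,c)→(p2,b,L)
state=p2 head=0 tape=_c[b]baab   (p2,b)→(p0,b,R)
state=p0 head=1 tape=_cb[b]aab   (p0,b)→(p1,b,L)
state=p1 head=0 tape=_c[b]baab   (p1,b)→(p1,c,L)
state=p1 head=-1 tape=_[c]cbaab
M halts after 9 transitions.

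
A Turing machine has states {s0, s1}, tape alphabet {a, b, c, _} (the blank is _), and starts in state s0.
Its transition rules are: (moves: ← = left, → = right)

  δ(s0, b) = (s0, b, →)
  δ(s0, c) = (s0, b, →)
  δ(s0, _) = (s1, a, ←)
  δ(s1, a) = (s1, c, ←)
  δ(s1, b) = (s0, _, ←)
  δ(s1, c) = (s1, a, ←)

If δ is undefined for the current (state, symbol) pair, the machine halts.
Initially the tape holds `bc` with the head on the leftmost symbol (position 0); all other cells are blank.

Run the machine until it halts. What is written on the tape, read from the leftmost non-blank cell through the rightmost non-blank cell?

state=s0 head=0 tape=__[b]c_   (s0,b)→(s0,b,→)
state=s0 head=1 tape=__b[c]_   (s0,c)→(s0,b,→)
state=s0 head=2 tape=__bb[_]   (s0,_)→(s1,a,←)
state=s1 head=1 tape=__b[b]a   (s1,b)→(s0,_,←)
state=s0 head=0 tape=__[b]_a   (s0,b)→(s0,b,→)
state=s0 head=1 tape=__b[_]a   (s0,_)→(s1,a,←)
state=s1 head=0 tape=__[b]aa   (s1,b)→(s0,_,←)
state=s0 head=-1 tape=_[_]_aa   (s0,_)→(s1,a,←)
state=s1 head=-2 tape=[_]a_aa
The non-blank tape span at halt is a_aa.

a_aa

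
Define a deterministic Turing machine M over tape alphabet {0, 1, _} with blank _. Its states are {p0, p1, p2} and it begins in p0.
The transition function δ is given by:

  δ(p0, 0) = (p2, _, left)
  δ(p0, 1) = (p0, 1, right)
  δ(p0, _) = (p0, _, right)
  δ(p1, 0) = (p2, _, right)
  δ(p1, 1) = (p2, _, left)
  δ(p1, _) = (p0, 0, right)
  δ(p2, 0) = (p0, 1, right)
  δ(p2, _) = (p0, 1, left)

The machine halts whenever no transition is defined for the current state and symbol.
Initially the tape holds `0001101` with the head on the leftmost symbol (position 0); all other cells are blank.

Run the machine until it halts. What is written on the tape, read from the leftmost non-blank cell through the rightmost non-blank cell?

state=p0 head=0 tape=__[0]001101   (p0,0)→(p2,_,left)
state=p2 head=-1 tape=_[_]_001101   (p2,_)→(p0,1,left)
state=p0 head=-2 tape=[_]1_001101   (p0,_)→(p0,_,right)
state=p0 head=-1 tape=_[1]_001101   (p0,1)→(p0,1,right)
state=p0 head=0 tape=_1[_]001101   (p0,_)→(p0,_,right)
state=p0 head=1 tape=_1_[0]01101   (p0,0)→(p2,_,left)
state=p2 head=0 tape=_1[_]_01101   (p2,_)→(p0,1,left)
state=p0 head=-1 tape=_[1]1_01101   (p0,1)→(p0,1,right)
state=p0 head=0 tape=_1[1]_01101   (p0,1)→(p0,1,right)
state=p0 head=1 tape=_11[_]01101   (p0,_)→(p0,_,right)
state=p0 head=2 tape=_11_[0]1101   (p0,0)→(p2,_,left)
state=p2 head=1 tape=_11[_]_1101   (p2,_)→(p0,1,left)
state=p0 head=0 tape=_1[1]1_1101   (p0,1)→(p0,1,right)
state=p0 head=1 tape=_11[1]_1101   (p0,1)→(p0,1,right)
state=p0 head=2 tape=_111[_]1101   (p0,_)→(p0,_,right)
state=p0 head=3 tape=_111_[1]101   (p0,1)→(p0,1,right)
state=p0 head=4 tape=_111_1[1]01   (p0,1)→(p0,1,right)
state=p0 head=5 tape=_111_11[0]1   (p0,0)→(p2,_,left)
state=p2 head=4 tape=_111_1[1]_1
The non-blank tape span at halt is 111_11_1.

111_11_1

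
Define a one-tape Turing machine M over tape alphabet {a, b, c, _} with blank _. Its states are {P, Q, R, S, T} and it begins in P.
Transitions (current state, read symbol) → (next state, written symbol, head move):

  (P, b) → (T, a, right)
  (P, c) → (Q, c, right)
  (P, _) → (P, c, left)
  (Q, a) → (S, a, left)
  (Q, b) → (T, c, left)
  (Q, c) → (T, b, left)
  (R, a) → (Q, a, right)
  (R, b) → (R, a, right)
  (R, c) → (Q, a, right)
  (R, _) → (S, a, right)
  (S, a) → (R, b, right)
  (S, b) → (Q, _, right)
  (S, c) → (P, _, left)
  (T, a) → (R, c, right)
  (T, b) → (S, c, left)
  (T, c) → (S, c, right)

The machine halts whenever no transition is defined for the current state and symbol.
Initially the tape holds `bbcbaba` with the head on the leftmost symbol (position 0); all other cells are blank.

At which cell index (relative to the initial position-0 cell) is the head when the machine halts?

7

P | [b]bcbaba_   read b → write a, move right, go to T
T | a[b]cbaba_   read b → write c, move left, go to S
S | [a]ccbaba_   read a → write b, move right, go to R
R | b[c]cbaba_   read c → write a, move right, go to Q
Q | ba[c]baba_   read c → write b, move left, go to T
T | b[a]bbaba_   read a → write c, move right, go to R
R | bc[b]baba_   read b → write a, move right, go to R
R | bca[b]aba_   read b → write a, move right, go to R
R | bcaa[a]ba_   read a → write a, move right, go to Q
Q | bcaaa[b]a_   read b → write c, move left, go to T
T | bcaa[a]ca_   read a → write c, move right, go to R
R | bcaac[c]a_   read c → write a, move right, go to Q
Q | bcaaca[a]_   read a → write a, move left, go to S
S | bcaac[a]a_   read a → write b, move right, go to R
R | bcaacb[a]_   read a → write a, move right, go to Q
Q | bcaacba[_]
At halt the head is at cell 7.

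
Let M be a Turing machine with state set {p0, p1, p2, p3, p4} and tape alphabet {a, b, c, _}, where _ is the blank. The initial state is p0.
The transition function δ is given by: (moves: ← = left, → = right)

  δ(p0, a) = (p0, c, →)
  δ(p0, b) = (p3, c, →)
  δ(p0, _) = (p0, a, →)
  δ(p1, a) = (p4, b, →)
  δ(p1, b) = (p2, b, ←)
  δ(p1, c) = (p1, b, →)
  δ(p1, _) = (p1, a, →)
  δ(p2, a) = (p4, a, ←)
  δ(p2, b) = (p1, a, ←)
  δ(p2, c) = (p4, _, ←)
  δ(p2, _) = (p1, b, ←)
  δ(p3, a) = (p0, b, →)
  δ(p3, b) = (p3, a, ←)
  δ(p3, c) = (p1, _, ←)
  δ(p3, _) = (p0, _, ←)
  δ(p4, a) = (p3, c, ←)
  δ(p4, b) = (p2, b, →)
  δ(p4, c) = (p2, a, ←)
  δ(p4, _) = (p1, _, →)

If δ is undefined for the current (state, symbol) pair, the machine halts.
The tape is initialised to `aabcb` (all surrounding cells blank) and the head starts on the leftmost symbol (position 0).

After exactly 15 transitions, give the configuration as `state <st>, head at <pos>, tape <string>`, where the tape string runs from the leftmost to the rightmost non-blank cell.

state=p0 head=0 tape=[a]abcb   (p0,a)→(p0,c,→)
state=p0 head=1 tape=c[a]bcb   (p0,a)→(p0,c,→)
state=p0 head=2 tape=cc[b]cb   (p0,b)→(p3,c,→)
state=p3 head=3 tape=ccc[c]b   (p3,c)→(p1,_,←)
state=p1 head=2 tape=cc[c]_b   (p1,c)→(p1,b,→)
state=p1 head=3 tape=ccb[_]b   (p1,_)→(p1,a,→)
state=p1 head=4 tape=ccba[b]   (p1,b)→(p2,b,←)
state=p2 head=3 tape=ccb[a]b   (p2,a)→(p4,a,←)
state=p4 head=2 tape=cc[b]ab   (p4,b)→(p2,b,→)
state=p2 head=3 tape=ccb[a]b   (p2,a)→(p4,a,←)
state=p4 head=2 tape=cc[b]ab   (p4,b)→(p2,b,→)
state=p2 head=3 tape=ccb[a]b   (p2,a)→(p4,a,←)
state=p4 head=2 tape=cc[b]ab   (p4,b)→(p2,b,→)
state=p2 head=3 tape=ccb[a]b   (p2,a)→(p4,a,←)
state=p4 head=2 tape=cc[b]ab   (p4,b)→(p2,b,→)
state=p2 head=3 tape=ccb[a]b
After 15 steps: state p2, head at 3, tape ccbab.

state p2, head at 3, tape ccbab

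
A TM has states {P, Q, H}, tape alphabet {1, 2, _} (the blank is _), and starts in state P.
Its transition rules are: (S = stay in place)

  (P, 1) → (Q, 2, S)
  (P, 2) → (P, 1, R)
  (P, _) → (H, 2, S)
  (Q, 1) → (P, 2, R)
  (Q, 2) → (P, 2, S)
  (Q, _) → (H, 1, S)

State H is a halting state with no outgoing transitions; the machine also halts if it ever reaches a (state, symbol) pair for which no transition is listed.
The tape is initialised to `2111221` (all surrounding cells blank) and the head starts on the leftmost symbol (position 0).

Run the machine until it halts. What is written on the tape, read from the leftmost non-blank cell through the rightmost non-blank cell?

state=P head=0 tape=[2]111221_   (P,2)→(P,1,R)
state=P head=1 tape=1[1]11221_   (P,1)→(Q,2,S)
state=Q head=1 tape=1[2]11221_   (Q,2)→(P,2,S)
state=P head=1 tape=1[2]11221_   (P,2)→(P,1,R)
state=P head=2 tape=11[1]1221_   (P,1)→(Q,2,S)
state=Q head=2 tape=11[2]1221_   (Q,2)→(P,2,S)
state=P head=2 tape=11[2]1221_   (P,2)→(P,1,R)
state=P head=3 tape=111[1]221_   (P,1)→(Q,2,S)
state=Q head=3 tape=111[2]221_   (Q,2)→(P,2,S)
state=P head=3 tape=111[2]221_   (P,2)→(P,1,R)
state=P head=4 tape=1111[2]21_   (P,2)→(P,1,R)
state=P head=5 tape=11111[2]1_   (P,2)→(P,1,R)
state=P head=6 tape=111111[1]_   (P,1)→(Q,2,S)
state=Q head=6 tape=111111[2]_   (Q,2)→(P,2,S)
state=P head=6 tape=111111[2]_   (P,2)→(P,1,R)
state=P head=7 tape=1111111[_]   (P,_)→(H,2,S)
state=H head=7 tape=1111111[2]
The non-blank tape span at halt is 11111112.

11111112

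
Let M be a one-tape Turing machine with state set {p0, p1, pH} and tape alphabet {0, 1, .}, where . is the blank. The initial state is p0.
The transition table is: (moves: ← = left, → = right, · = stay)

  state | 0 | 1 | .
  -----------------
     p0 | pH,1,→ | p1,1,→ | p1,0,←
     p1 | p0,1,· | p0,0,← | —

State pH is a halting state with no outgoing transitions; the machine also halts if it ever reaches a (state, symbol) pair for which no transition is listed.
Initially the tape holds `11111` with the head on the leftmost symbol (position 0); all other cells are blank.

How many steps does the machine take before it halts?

17

p0 | [1]1111.   read 1 → write 1, move →, go to p1
p1 | 1[1]111.   read 1 → write 0, move ←, go to p0
p0 | [1]0111.   read 1 → write 1, move →, go to p1
p1 | 1[0]111.   read 0 → write 1, move ·, go to p0
p0 | 1[1]111.   read 1 → write 1, move →, go to p1
p1 | 11[1]11.   read 1 → write 0, move ←, go to p0
p0 | 1[1]011.   read 1 → write 1, move →, go to p1
p1 | 11[0]11.   read 0 → write 1, move ·, go to p0
p0 | 11[1]11.   read 1 → write 1, move →, go to p1
p1 | 111[1]1.   read 1 → write 0, move ←, go to p0
p0 | 11[1]01.   read 1 → write 1, move →, go to p1
p1 | 111[0]1.   read 0 → write 1, move ·, go to p0
p0 | 111[1]1.   read 1 → write 1, move →, go to p1
p1 | 1111[1].   read 1 → write 0, move ←, go to p0
p0 | 111[1]0.   read 1 → write 1, move →, go to p1
p1 | 1111[0].   read 0 → write 1, move ·, go to p0
p0 | 1111[1].   read 1 → write 1, move →, go to p1
p1 | 11111[.]
M halts after 17 transitions.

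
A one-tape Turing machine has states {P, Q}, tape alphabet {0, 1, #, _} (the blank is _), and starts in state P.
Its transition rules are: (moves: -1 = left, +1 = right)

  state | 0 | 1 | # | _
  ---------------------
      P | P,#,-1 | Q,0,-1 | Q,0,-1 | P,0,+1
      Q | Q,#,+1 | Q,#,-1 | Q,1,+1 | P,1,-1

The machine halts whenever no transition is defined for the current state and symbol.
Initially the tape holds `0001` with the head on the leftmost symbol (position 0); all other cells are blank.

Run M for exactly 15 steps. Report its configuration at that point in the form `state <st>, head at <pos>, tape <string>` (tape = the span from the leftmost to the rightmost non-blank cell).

state Q, head at 3, tape ##1101

state=P head=0 tape=_[0]001_   (P,0)→(P,#,-1)
state=P head=-1 tape=[_]#001_   (P,_)→(P,0,+1)
state=P head=0 tape=0[#]001_   (P,#)→(Q,0,-1)
state=Q head=-1 tape=[0]0001_   (Q,0)→(Q,#,+1)
state=Q head=0 tape=#[0]001_   (Q,0)→(Q,#,+1)
state=Q head=1 tape=##[0]01_   (Q,0)→(Q,#,+1)
state=Q head=2 tape=###[0]1_   (Q,0)→(Q,#,+1)
state=Q head=3 tape=####[1]_   (Q,1)→(Q,#,-1)
state=Q head=2 tape=###[#]#_   (Q,#)→(Q,1,+1)
state=Q head=3 tape=###1[#]_   (Q,#)→(Q,1,+1)
state=Q head=4 tape=###11[_]   (Q,_)→(P,1,-1)
state=P head=3 tape=###1[1]1   (P,1)→(Q,0,-1)
state=Q head=2 tape=###[1]01   (Q,1)→(Q,#,-1)
state=Q head=1 tape=##[#]#01   (Q,#)→(Q,1,+1)
state=Q head=2 tape=##1[#]01   (Q,#)→(Q,1,+1)
state=Q head=3 tape=##11[0]1
After 15 steps: state Q, head at 3, tape ##1101.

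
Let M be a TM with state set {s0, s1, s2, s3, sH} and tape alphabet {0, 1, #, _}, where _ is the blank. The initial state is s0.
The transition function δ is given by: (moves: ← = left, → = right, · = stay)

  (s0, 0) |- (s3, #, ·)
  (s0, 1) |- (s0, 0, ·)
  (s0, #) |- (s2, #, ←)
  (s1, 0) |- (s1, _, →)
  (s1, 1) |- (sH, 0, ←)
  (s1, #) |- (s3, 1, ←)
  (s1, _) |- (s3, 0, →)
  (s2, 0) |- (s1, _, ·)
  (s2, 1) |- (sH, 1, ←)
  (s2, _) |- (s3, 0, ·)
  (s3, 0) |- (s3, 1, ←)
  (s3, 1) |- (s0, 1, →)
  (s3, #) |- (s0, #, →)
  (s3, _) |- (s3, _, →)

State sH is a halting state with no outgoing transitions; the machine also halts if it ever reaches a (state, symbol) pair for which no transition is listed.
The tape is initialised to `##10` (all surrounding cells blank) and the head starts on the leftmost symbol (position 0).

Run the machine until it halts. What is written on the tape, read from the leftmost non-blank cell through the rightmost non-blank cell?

1##10

state=s0 head=0 tape=__[#]#10   (s0,#)→(s2,#,←)
state=s2 head=-1 tape=_[_]##10   (s2,_)→(s3,0,·)
state=s3 head=-1 tape=_[0]##10   (s3,0)→(s3,1,←)
state=s3 head=-2 tape=[_]1##10   (s3,_)→(s3,_,→)
state=s3 head=-1 tape=_[1]##10   (s3,1)→(s0,1,→)
state=s0 head=0 tape=_1[#]#10   (s0,#)→(s2,#,←)
state=s2 head=-1 tape=_[1]##10   (s2,1)→(sH,1,←)
state=sH head=-2 tape=[_]1##10
The non-blank tape span at halt is 1##10.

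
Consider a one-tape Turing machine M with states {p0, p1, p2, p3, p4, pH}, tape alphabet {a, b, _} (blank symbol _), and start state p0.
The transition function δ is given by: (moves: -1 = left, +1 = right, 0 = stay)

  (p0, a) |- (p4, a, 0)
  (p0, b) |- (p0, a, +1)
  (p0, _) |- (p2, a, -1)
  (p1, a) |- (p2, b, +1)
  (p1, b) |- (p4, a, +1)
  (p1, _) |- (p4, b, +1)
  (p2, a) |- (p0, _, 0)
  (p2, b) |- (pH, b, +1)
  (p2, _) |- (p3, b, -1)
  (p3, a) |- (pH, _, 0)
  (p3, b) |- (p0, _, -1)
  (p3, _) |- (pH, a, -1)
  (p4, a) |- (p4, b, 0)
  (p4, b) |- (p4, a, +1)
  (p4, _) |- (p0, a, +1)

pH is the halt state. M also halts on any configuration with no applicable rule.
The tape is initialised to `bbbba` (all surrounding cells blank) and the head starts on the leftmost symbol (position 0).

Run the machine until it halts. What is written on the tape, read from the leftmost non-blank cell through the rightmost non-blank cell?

abaaaaaaa

p0 | ___[b]bbba__   read b → write a, move +1, go to p0
p0 | ___a[b]bba__   read b → write a, move +1, go to p0
p0 | ___aa[b]ba__   read b → write a, move +1, go to p0
p0 | ___aaa[b]a__   read b → write a, move +1, go to p0
p0 | ___aaaa[a]__   read a → write a, move 0, go to p4
p4 | ___aaaa[a]__   read a → write b, move 0, go to p4
p4 | ___aaaa[b]__   read b → write a, move +1, go to p4
p4 | ___aaaaa[_]_   read _ → write a, move +1, go to p0
p0 | ___aaaaaa[_]   read _ → write a, move -1, go to p2
p2 | ___aaaaa[a]a   read a → write _, move 0, go to p0
p0 | ___aaaaa[_]a   read _ → write a, move -1, go to p2
p2 | ___aaaa[a]aa   read a → write _, move 0, go to p0
p0 | ___aaaa[_]aa   read _ → write a, move -1, go to p2
p2 | ___aaa[a]aaa   read a → write _, move 0, go to p0
p0 | ___aaa[_]aaa   read _ → write a, move -1, go to p2
p2 | ___aa[a]aaaa   read a → write _, move 0, go to p0
p0 | ___aa[_]aaaa   read _ → write a, move -1, go to p2
p2 | ___a[a]aaaaa   read a → write _, move 0, go to p0
p0 | ___a[_]aaaaa   read _ → write a, move -1, go to p2
p2 | ___[a]aaaaaa   read a → write _, move 0, go to p0
p0 | ___[_]aaaaaa   read _ → write a, move -1, go to p2
p2 | __[_]aaaaaaa   read _ → write b, move -1, go to p3
p3 | _[_]baaaaaaa   read _ → write a, move -1, go to pH
pH | [_]abaaaaaaa
The non-blank tape span at halt is abaaaaaaa.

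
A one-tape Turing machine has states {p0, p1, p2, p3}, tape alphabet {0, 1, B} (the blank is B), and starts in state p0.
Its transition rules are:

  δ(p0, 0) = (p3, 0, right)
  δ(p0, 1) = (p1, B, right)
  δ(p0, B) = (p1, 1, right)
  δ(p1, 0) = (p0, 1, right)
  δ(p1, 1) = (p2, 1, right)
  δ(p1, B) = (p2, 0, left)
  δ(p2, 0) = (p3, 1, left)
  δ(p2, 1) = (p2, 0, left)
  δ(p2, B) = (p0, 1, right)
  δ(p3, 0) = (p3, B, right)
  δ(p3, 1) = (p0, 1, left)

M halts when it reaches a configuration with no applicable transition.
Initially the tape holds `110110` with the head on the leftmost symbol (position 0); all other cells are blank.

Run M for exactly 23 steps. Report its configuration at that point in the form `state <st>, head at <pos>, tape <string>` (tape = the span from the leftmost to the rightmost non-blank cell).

state=p0 head=0 tape=B[1]10110   (p0,1)→(p1,B,right)
state=p1 head=1 tape=BB[1]0110   (p1,1)→(p2,1,right)
state=p2 head=2 tape=BB1[0]110   (p2,0)→(p3,1,left)
state=p3 head=1 tape=BB[1]1110   (p3,1)→(p0,1,left)
state=p0 head=0 tape=B[B]11110   (p0,B)→(p1,1,right)
state=p1 head=1 tape=B1[1]1110   (p1,1)→(p2,1,right)
state=p2 head=2 tape=B11[1]110   (p2,1)→(p2,0,left)
state=p2 head=1 tape=B1[1]0110   (p2,1)→(p2,0,left)
state=p2 head=0 tape=B[1]00110   (p2,1)→(p2,0,left)
state=p2 head=-1 tape=[B]000110   (p2,B)→(p0,1,right)
state=p0 head=0 tape=1[0]00110   (p0,0)→(p3,0,right)
state=p3 head=1 tape=10[0]0110   (p3,0)→(p3,B,right)
state=p3 head=2 tape=10B[0]110   (p3,0)→(p3,B,right)
state=p3 head=3 tape=10BB[1]10   (p3,1)→(p0,1,left)
state=p0 head=2 tape=10B[B]110   (p0,B)→(p1,1,right)
state=p1 head=3 tape=10B1[1]10   (p1,1)→(p2,1,right)
state=p2 head=4 tape=10B11[1]0   (p2,1)→(p2,0,left)
state=p2 head=3 tape=10B1[1]00   (p2,1)→(p2,0,left)
state=p2 head=2 tape=10B[1]000   (p2,1)→(p2,0,left)
state=p2 head=1 tape=10[B]0000   (p2,B)→(p0,1,right)
state=p0 head=2 tape=101[0]000   (p0,0)→(p3,0,right)
state=p3 head=3 tape=1010[0]00   (p3,0)→(p3,B,right)
state=p3 head=4 tape=1010B[0]0   (p3,0)→(p3,B,right)
state=p3 head=5 tape=1010BB[0]
After 23 steps: state p3, head at 5, tape 1010BB0.

state p3, head at 5, tape 1010BB0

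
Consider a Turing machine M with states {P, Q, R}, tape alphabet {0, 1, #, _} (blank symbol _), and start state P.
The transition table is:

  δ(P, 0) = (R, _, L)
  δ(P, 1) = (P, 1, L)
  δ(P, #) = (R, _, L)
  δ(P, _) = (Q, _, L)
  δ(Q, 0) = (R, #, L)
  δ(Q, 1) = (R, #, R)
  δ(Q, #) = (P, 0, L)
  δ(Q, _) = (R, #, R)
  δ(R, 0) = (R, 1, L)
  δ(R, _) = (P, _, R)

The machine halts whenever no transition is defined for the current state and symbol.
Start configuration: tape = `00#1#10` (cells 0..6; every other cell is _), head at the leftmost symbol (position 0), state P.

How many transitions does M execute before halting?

P | _[0]0#1#10   read 0 → write _, move L, go to R
R | [_]_0#1#10   read _ → write _, move R, go to P
P | _[_]0#1#10   read _ → write _, move L, go to Q
Q | [_]_0#1#10   read _ → write #, move R, go to R
R | #[_]0#1#10   read _ → write _, move R, go to P
P | #_[0]#1#10   read 0 → write _, move L, go to R
R | #[_]_#1#10   read _ → write _, move R, go to P
P | #_[_]#1#10   read _ → write _, move L, go to Q
Q | #[_]_#1#10   read _ → write #, move R, go to R
R | ##[_]#1#10   read _ → write _, move R, go to P
P | ##_[#]1#10   read # → write _, move L, go to R
R | ##[_]_1#10   read _ → write _, move R, go to P
P | ##_[_]1#10   read _ → write _, move L, go to Q
Q | ##[_]_1#10   read _ → write #, move R, go to R
R | ###[_]1#10   read _ → write _, move R, go to P
P | ###_[1]#10   read 1 → write 1, move L, go to P
P | ###[_]1#10   read _ → write _, move L, go to Q
Q | ##[#]_1#10   read # → write 0, move L, go to P
P | #[#]0_1#10   read # → write _, move L, go to R
R | [#]_0_1#10
M halts after 19 transitions.

19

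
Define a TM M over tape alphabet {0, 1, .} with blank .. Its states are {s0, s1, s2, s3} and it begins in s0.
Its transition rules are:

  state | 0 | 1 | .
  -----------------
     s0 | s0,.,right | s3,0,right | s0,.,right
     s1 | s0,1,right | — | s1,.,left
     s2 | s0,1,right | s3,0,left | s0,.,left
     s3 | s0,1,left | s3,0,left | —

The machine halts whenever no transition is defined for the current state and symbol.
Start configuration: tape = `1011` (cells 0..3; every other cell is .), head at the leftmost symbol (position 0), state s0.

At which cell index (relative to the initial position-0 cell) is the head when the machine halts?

4

state=s0 head=0 tape=[1]011.   (s0,1)→(s3,0,right)
state=s3 head=1 tape=0[0]11.   (s3,0)→(s0,1,left)
state=s0 head=0 tape=[0]111.   (s0,0)→(s0,.,right)
state=s0 head=1 tape=.[1]11.   (s0,1)→(s3,0,right)
state=s3 head=2 tape=.0[1]1.   (s3,1)→(s3,0,left)
state=s3 head=1 tape=.[0]01.   (s3,0)→(s0,1,left)
state=s0 head=0 tape=[.]101.   (s0,.)→(s0,.,right)
state=s0 head=1 tape=.[1]01.   (s0,1)→(s3,0,right)
state=s3 head=2 tape=.0[0]1.   (s3,0)→(s0,1,left)
state=s0 head=1 tape=.[0]11.   (s0,0)→(s0,.,right)
state=s0 head=2 tape=..[1]1.   (s0,1)→(s3,0,right)
state=s3 head=3 tape=..0[1].   (s3,1)→(s3,0,left)
state=s3 head=2 tape=..[0]0.   (s3,0)→(s0,1,left)
state=s0 head=1 tape=.[.]10.   (s0,.)→(s0,.,right)
state=s0 head=2 tape=..[1]0.   (s0,1)→(s3,0,right)
state=s3 head=3 tape=..0[0].   (s3,0)→(s0,1,left)
state=s0 head=2 tape=..[0]1.   (s0,0)→(s0,.,right)
state=s0 head=3 tape=...[1].   (s0,1)→(s3,0,right)
state=s3 head=4 tape=...0[.]
At halt the head is at cell 4.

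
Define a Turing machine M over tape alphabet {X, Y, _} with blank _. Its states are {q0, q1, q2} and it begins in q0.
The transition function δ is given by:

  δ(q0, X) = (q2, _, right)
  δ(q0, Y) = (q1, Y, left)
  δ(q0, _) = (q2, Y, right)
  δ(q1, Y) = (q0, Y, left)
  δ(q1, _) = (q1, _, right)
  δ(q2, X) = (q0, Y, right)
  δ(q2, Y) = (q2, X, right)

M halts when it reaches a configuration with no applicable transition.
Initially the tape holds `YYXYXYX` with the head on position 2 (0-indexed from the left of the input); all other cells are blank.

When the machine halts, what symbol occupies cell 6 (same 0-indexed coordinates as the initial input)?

q0 | YY[X]YXYX__   read X → write _, move right, go to q2
q2 | YY_[Y]XYX__   read Y → write X, move right, go to q2
q2 | YY_X[X]YX__   read X → write Y, move right, go to q0
q0 | YY_XY[Y]X__   read Y → write Y, move left, go to q1
q1 | YY_X[Y]YX__   read Y → write Y, move left, go to q0
q0 | YY_[X]YYX__   read X → write _, move right, go to q2
q2 | YY__[Y]YX__   read Y → write X, move right, go to q2
q2 | YY__X[Y]X__   read Y → write X, move right, go to q2
q2 | YY__XX[X]__   read X → write Y, move right, go to q0
q0 | YY__XXY[_]_   read _ → write Y, move right, go to q2
q2 | YY__XXYY[_]
Cell 6 holds Y when M halts.

Y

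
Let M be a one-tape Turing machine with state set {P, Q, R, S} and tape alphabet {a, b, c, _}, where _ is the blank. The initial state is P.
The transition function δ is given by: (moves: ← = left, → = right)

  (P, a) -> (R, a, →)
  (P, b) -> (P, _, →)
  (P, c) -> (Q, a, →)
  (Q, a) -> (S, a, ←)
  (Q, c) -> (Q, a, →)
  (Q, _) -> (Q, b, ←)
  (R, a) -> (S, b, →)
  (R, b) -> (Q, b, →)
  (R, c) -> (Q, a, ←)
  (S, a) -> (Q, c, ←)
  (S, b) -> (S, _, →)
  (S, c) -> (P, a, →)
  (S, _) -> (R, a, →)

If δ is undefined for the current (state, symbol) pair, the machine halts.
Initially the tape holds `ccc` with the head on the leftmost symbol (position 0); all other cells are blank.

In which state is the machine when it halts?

state=P head=0 tape=_[c]cc__   (P,c)→(Q,a,→)
state=Q head=1 tape=_a[c]c__   (Q,c)→(Q,a,→)
state=Q head=2 tape=_aa[c]__   (Q,c)→(Q,a,→)
state=Q head=3 tape=_aaa[_]_   (Q,_)→(Q,b,←)
state=Q head=2 tape=_aa[a]b_   (Q,a)→(S,a,←)
state=S head=1 tape=_a[a]ab_   (S,a)→(Q,c,←)
state=Q head=0 tape=_[a]cab_   (Q,a)→(S,a,←)
state=S head=-1 tape=[_]acab_   (S,_)→(R,a,→)
state=R head=0 tape=a[a]cab_   (R,a)→(S,b,→)
state=S head=1 tape=ab[c]ab_   (S,c)→(P,a,→)
state=P head=2 tape=aba[a]b_   (P,a)→(R,a,→)
state=R head=3 tape=abaa[b]_   (R,b)→(Q,b,→)
state=Q head=4 tape=abaab[_]   (Q,_)→(Q,b,←)
state=Q head=3 tape=abaa[b]b
No transition is defined for (Q, b); M halts in state Q.

Q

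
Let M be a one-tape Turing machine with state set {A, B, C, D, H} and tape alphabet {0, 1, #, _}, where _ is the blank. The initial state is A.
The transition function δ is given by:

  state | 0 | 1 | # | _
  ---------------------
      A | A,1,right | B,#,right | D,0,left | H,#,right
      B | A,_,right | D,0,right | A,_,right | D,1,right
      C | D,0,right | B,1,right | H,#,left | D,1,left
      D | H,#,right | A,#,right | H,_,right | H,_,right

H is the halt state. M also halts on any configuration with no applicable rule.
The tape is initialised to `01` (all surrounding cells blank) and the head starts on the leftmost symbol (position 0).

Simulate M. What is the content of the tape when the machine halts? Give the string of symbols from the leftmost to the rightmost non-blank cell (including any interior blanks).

1#1

A | [0]1___   read 0 → write 1, move right, go to A
A | 1[1]___   read 1 → write #, move right, go to B
B | 1#[_]__   read _ → write 1, move right, go to D
D | 1#1[_]_   read _ → write _, move right, go to H
H | 1#1_[_]
The non-blank tape span at halt is 1#1.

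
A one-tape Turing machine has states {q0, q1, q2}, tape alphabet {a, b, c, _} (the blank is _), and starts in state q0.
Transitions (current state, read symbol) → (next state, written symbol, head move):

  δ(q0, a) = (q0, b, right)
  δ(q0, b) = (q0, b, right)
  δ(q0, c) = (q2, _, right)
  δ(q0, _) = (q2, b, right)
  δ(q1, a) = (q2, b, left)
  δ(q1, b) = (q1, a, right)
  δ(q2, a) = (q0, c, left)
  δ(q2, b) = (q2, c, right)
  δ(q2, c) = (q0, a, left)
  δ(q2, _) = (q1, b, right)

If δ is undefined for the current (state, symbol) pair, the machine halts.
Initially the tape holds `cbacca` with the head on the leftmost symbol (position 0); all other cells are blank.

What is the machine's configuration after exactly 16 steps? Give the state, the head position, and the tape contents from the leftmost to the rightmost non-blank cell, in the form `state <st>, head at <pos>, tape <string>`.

state q2, head at 4, tape bbbaa

q0 | [c]bacca   read c → write _, move right, go to q2
q2 | _[b]acca   read b → write c, move right, go to q2
q2 | _c[a]cca   read a → write c, move left, go to q0
q0 | _[c]ccca   read c → write _, move right, go to q2
q2 | __[c]cca   read c → write a, move left, go to q0
q0 | _[_]acca   read _ → write b, move right, go to q2
q2 | _b[a]cca   read a → write c, move left, go to q0
q0 | _[b]ccca   read b → write b, move right, go to q0
q0 | _b[c]cca   read c → write _, move right, go to q2
q2 | _b_[c]ca   read c → write a, move left, go to q0
q0 | _b[_]aca   read _ → write b, move right, go to q2
q2 | _bb[a]ca   read a → write c, move left, go to q0
q0 | _b[b]cca   read b → write b, move right, go to q0
q0 | _bb[c]ca   read c → write _, move right, go to q2
q2 | _bb_[c]a   read c → write a, move left, go to q0
q0 | _bb[_]aa   read _ → write b, move right, go to q2
q2 | _bbb[a]a
After 16 steps: state q2, head at 4, tape bbbaa.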